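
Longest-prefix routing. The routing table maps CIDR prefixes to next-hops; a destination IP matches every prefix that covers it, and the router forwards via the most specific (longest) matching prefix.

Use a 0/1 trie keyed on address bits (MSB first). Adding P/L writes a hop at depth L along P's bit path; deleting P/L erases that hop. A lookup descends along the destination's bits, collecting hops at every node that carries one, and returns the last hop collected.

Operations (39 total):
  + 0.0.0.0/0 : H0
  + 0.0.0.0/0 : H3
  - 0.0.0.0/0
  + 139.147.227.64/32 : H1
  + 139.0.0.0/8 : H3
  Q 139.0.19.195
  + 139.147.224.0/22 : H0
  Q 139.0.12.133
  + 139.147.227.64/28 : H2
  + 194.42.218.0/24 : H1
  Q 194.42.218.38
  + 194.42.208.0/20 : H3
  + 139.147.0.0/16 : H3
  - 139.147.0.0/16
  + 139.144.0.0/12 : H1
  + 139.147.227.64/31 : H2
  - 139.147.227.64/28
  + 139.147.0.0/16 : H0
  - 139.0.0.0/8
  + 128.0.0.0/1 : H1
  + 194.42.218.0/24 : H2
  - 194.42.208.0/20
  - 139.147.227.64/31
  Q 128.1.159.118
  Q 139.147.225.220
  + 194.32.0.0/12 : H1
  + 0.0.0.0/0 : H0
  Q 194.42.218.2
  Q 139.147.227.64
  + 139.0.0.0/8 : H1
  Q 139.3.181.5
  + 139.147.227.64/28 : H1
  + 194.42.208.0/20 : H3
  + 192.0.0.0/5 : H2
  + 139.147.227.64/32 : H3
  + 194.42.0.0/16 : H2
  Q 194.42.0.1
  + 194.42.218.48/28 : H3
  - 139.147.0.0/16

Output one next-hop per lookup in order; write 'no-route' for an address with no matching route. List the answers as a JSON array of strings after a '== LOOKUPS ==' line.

Trace:
  add 0.0.0.0/0 -> H0 at depth 0
  add 0.0.0.0/0 -> H3 at depth 0
  del 0.0.0.0/0 (clear depth 0)
  add 139.147.227.64/32 -> H1 at depth 32
  add 139.0.0.0/8 -> H3 at depth 8
  lookup 139.0.19.195: bits 10001011 walk d0:-→d1:-→d2:-→d3:-→d4:-→d5:-→d6:-→d7:-→d8:H3 -> H3
  add 139.147.224.0/22 -> H0 at depth 22
  lookup 139.0.12.133: bits 10001011 walk d0:-→d1:-→d2:-→d3:-→d4:-→d5:-→d6:-→d7:-→d8:H3 -> H3
  add 139.147.227.64/28 -> H2 at depth 28
  add 194.42.218.0/24 -> H1 at depth 24
  lookup 194.42.218.38: bits 110000100010101011011010 walk d0:-→d1:-→d2:-→d3:-→d4:-→d5:-→d6:-→d7:-→d8:-→d9:-→d10:-→d11:-→d12:-→d13:-→d14:-→d15:-→d16:-→d17:-→d18:-→d19:-→d20:-→d21:-→d22:-→d23:-→d24:H1 -> H1
  add 194.42.208.0/20 -> H3 at depth 20
  add 139.147.0.0/16 -> H3 at depth 16
  del 139.147.0.0/16 (clear depth 16)
  add 139.144.0.0/12 -> H1 at depth 12
  add 139.147.227.64/31 -> H2 at depth 31
  del 139.147.227.64/28 (clear depth 28)
  add 139.147.0.0/16 -> H0 at depth 16
  del 139.0.0.0/8 (clear depth 8)
  add 128.0.0.0/1 -> H1 at depth 1
  add 194.42.218.0/24 -> H2 at depth 24
  del 194.42.208.0/20 (clear depth 20)
  del 139.147.227.64/31 (clear depth 31)
  lookup 128.1.159.118: bits 1000 walk d0:-→d1:H1→d2:-→d3:-→d4:- -> H1
  lookup 139.147.225.220: bits 1000101110010011111000 walk d0:-→d1:H1→d2:-→d3:-→d4:-→d5:-→d6:-→d7:-→d8:-→d9:-→d10:-→d11:-→d12:H1→d13:-→d14:-→d15:-→d16:H0→d17:-→d18:-→d19:-→d20:-→d21:-→d22:H0 -> H0
  add 194.32.0.0/12 -> H1 at depth 12
  add 0.0.0.0/0 -> H0 at depth 0
  lookup 194.42.218.2: bits 110000100010101011011010 walk d0:H0→d1:H1→d2:-→d3:-→d4:-→d5:-→d6:-→d7:-→d8:-→d9:-→d10:-→d11:-→d12:H1→d13:-→d14:-→d15:-→d16:-→d17:-→d18:-→d19:-→d20:-→d21:-→d22:-→d23:-→d24:H2 -> H2
  lookup 139.147.227.64: bits 10001011100100111110001101000000 walk d0:H0→d1:H1→d2:-→d3:-→d4:-→d5:-→d6:-→d7:-→d8:-→d9:-→d10:-→d11:-→d12:H1→d13:-→d14:-→d15:-→d16:H0→d17:-→d18:-→d19:-→d20:-→d21:-→d22:H0→d23:-→d24:-→d25:-→d26:-→d27:-→d28:-→d29:-→d30:-→d31:-→d32:H1 -> H1
  add 139.0.0.0/8 -> H1 at depth 8
  lookup 139.3.181.5: bits 10001011 walk d0:H0→d1:H1→d2:-→d3:-→d4:-→d5:-→d6:-→d7:-→d8:H1 -> H1
  add 139.147.227.64/28 -> H1 at depth 28
  add 194.42.208.0/20 -> H3 at depth 20
  add 192.0.0.0/5 -> H2 at depth 5
  add 139.147.227.64/32 -> H3 at depth 32
  add 194.42.0.0/16 -> H2 at depth 16
  lookup 194.42.0.1: bits 1100001000101010 walk d0:H0→d1:H1→d2:-→d3:-→d4:-→d5:H2→d6:-→d7:-→d8:-→d9:-→d10:-→d11:-→d12:H1→d13:-→d14:-→d15:-→d16:H2 -> H2
  add 194.42.218.48/28 -> H3 at depth 28
  del 139.147.0.0/16 (clear depth 16)

== LOOKUPS ==
["H3","H3","H1","H1","H0","H2","H1","H1","H2"]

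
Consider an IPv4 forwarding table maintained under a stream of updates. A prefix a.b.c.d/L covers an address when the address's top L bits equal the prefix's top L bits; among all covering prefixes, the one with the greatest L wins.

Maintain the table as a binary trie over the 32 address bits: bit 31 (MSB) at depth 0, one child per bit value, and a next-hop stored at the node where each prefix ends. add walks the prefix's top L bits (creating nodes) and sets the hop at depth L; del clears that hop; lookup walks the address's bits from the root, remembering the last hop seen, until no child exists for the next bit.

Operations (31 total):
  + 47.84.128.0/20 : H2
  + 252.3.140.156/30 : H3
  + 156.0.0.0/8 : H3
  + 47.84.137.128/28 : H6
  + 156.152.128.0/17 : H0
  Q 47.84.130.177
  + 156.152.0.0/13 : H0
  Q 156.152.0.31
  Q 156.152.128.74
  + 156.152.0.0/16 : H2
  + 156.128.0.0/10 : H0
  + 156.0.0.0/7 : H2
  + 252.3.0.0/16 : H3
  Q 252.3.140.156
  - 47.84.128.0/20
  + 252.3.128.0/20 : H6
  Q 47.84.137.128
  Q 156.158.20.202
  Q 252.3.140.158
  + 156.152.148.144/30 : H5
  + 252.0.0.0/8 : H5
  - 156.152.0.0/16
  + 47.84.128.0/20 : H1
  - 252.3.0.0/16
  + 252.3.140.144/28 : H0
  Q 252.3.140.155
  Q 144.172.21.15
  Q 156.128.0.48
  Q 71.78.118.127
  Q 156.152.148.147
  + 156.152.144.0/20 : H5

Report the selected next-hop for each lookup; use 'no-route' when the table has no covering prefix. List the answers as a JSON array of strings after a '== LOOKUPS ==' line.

Apply in order:
  + 47.84.128.0/20 (H2) depth=20
  + 252.3.140.156/30 (H3) depth=30
  + 156.0.0.0/8 (H3) depth=8
  + 47.84.137.128/28 (H6) depth=28
  + 156.152.128.0/17 (H0) depth=17
  Q 47.84.130.177: descend 00101111010101001000 ; hops seen [H2] ; pick H2
  + 156.152.0.0/13 (H0) depth=13
  Q 156.152.0.31: descend 1001110010011000 ; hops seen [H3,H0] ; pick H0
  Q 156.152.128.74: descend 10011100100110001 ; hops seen [H3,H0,H0] ; pick H0
  + 156.152.0.0/16 (H2) depth=16
  + 156.128.0.0/10 (H0) depth=10
  + 156.0.0.0/7 (H2) depth=7
  + 252.3.0.0/16 (H3) depth=16
  Q 252.3.140.156: descend 111111000000001110001100100111 ; hops seen [H3,H3] ; pick H3
  - 47.84.128.0/20 clear@20
  + 252.3.128.0/20 (H6) depth=20
  Q 47.84.137.128: descend 0010111101010100100010011000 ; hops seen [H6] ; pick H6
  Q 156.158.20.202: descend 1001110010011 ; hops seen [H2,H3,H0,H0] ; pick H0
  Q 252.3.140.158: descend 111111000000001110001100100111 ; hops seen [H3,H6,H3] ; pick H3
  + 156.152.148.144/30 (H5) depth=30
  + 252.0.0.0/8 (H5) depth=8
  - 156.152.0.0/16 clear@16
  + 47.84.128.0/20 (H1) depth=20
  - 252.3.0.0/16 clear@16
  + 252.3.140.144/28 (H0) depth=28
  Q 252.3.140.155: descend 11111100000000111000110010011 ; hops seen [H5,H6,H0] ; pick H0
  Q 144.172.21.15: descend 1001 ; hops seen [∅] ; pick no-route
  Q 156.128.0.48: descend 10011100100 ; hops seen [H2,H3,H0] ; pick H0
  Q 71.78.118.127: descend 0 ; hops seen [∅] ; pick no-route
  Q 156.152.148.147: descend 100111001001100010010100100100 ; hops seen [H2,H3,H0,H0,H0,H5] ; pick H5
  + 156.152.144.0/20 (H5) depth=20

== LOOKUPS ==
["H2","H0","H0","H3","H6","H0","H3","H0","no-route","H0","no-route","H5"]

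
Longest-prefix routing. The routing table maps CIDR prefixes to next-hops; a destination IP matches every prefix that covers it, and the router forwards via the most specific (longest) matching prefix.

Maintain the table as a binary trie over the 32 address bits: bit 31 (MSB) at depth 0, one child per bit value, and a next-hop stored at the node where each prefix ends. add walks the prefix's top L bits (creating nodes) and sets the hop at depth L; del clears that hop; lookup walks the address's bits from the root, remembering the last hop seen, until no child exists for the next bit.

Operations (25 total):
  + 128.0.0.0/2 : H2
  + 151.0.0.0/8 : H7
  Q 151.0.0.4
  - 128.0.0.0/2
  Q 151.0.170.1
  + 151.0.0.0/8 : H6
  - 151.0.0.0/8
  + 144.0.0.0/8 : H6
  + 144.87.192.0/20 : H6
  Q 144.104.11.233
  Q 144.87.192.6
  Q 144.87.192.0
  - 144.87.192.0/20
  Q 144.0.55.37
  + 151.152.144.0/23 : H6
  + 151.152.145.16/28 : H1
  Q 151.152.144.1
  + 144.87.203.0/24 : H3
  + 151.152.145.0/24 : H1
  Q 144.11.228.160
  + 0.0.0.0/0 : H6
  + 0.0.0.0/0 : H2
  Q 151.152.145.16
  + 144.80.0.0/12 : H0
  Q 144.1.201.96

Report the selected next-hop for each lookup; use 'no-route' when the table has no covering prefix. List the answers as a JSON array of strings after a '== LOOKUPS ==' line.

Trace:
  + 128.0.0.0/2 (H2) depth=2
  + 151.0.0.0/8 (H7) depth=8
  ? 151.0.0.4  path d0:-→d1:-→d2:H2→d3:-→d4:-→d5:-→d6:-→d7:-→d8:H7  best=H7
  - 128.0.0.0/2 clear@2
  ? 151.0.170.1  path d0:-→d1:-→d2:-→d3:-→d4:-→d5:-→d6:-→d7:-→d8:H7  best=H7
  + 151.0.0.0/8 (H6) depth=8
  - 151.0.0.0/8 clear@8
  + 144.0.0.0/8 (H6) depth=8
  + 144.87.192.0/20 (H6) depth=20
  ? 144.104.11.233  path d0:-→d1:-→d2:-→d3:-→d4:-→d5:-→d6:-→d7:-→d8:H6→d9:-→d10:-  best=H6
  ? 144.87.192.6  path d0:-→d1:-→d2:-→d3:-→d4:-→d5:-→d6:-→d7:-→d8:H6→d9:-→d10:-→d11:-→d12:-→d13:-→d14:-→d15:-→d16:-→d17:-→d18:-→d19:-→d20:H6  best=H6
  ? 144.87.192.0  path d0:-→d1:-→d2:-→d3:-→d4:-→d5:-→d6:-→d7:-→d8:H6→d9:-→d10:-→d11:-→d12:-→d13:-→d14:-→d15:-→d16:-→d17:-→d18:-→d19:-→d20:H6  best=H6
  - 144.87.192.0/20 clear@20
  ? 144.0.55.37  path d0:-→d1:-→d2:-→d3:-→d4:-→d5:-→d6:-→d7:-→d8:H6→d9:-  best=H6
  + 151.152.144.0/23 (H6) depth=23
  + 151.152.145.16/28 (H1) depth=28
  ? 151.152.144.1  path d0:-→d1:-→d2:-→d3:-→d4:-→d5:-→d6:-→d7:-→d8:-→d9:-→d10:-→d11:-→d12:-→d13:-→d14:-→d15:-→d16:-→d17:-→d18:-→d19:-→d20:-→d21:-→d22:-→d23:H6  best=H6
  + 144.87.203.0/24 (H3) depth=24
  + 151.152.145.0/24 (H1) depth=24
  ? 144.11.228.160  path d0:-→d1:-→d2:-→d3:-→d4:-→d5:-→d6:-→d7:-→d8:H6→d9:-  best=H6
  + 0.0.0.0/0 (H6) depth=0
  + 0.0.0.0/0 (H2) depth=0
  ? 151.152.145.16  path d0:H2→d1:-→d2:-→d3:-→d4:-→d5:-→d6:-→d7:-→d8:-→d9:-→d10:-→d11:-→d12:-→d13:-→d14:-→d15:-→d16:-→d17:-→d18:-→d19:-→d20:-→d21:-→d22:-→d23:H6→d24:H1→d25:-→d26:-→d27:-→d28:H1  best=H1
  + 144.80.0.0/12 (H0) depth=12
  ? 144.1.201.96  path d0:H2→d1:-→d2:-→d3:-→d4:-→d5:-→d6:-→d7:-→d8:H6→d9:-  best=H6

== LOOKUPS ==
["H7","H7","H6","H6","H6","H6","H6","H6","H1","H6"]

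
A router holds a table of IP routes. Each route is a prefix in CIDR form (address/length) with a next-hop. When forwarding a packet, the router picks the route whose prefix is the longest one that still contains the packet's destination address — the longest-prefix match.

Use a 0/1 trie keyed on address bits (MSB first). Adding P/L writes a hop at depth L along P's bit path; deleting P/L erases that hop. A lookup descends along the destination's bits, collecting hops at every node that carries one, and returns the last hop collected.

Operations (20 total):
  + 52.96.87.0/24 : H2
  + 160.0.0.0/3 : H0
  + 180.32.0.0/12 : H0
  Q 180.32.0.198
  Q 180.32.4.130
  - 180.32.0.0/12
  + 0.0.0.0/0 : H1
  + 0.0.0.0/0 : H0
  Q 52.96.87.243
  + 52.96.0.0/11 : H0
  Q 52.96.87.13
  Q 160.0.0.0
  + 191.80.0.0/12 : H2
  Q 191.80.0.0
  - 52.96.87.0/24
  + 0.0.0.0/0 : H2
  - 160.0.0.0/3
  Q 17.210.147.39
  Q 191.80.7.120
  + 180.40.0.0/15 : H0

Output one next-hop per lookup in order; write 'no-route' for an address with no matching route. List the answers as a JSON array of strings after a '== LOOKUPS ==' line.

Apply in order:
  + 52.96.87.0/24 (H2) depth=24
  + 160.0.0.0/3 (H0) depth=3
  + 180.32.0.0/12 (H0) depth=12
  Q 180.32.0.198: descend 101101000010 ; hops seen [H0,H0] ; pick H0
  Q 180.32.4.130: descend 101101000010 ; hops seen [H0,H0] ; pick H0
  - 180.32.0.0/12 clear@12
  + 0.0.0.0/0 (H1) depth=0
  + 0.0.0.0/0 (H0) depth=0
  Q 52.96.87.243: descend 001101000110000001010111 ; hops seen [H0,H2] ; pick H2
  + 52.96.0.0/11 (H0) depth=11
  Q 52.96.87.13: descend 001101000110000001010111 ; hops seen [H0,H0,H2] ; pick H2
  Q 160.0.0.0: descend 101 ; hops seen [H0,H0] ; pick H0
  + 191.80.0.0/12 (H2) depth=12
  Q 191.80.0.0: descend 101111110101 ; hops seen [H0,H0,H2] ; pick H2
  - 52.96.87.0/24 clear@24
  + 0.0.0.0/0 (H2) depth=0
  - 160.0.0.0/3 clear@3
  Q 17.210.147.39: descend 00 ; hops seen [H2] ; pick H2
  Q 191.80.7.120: descend 101111110101 ; hops seen [H2,H2] ; pick H2
  + 180.40.0.0/15 (H0) depth=15

== LOOKUPS ==
["H0","H0","H2","H2","H0","H2","H2","H2"]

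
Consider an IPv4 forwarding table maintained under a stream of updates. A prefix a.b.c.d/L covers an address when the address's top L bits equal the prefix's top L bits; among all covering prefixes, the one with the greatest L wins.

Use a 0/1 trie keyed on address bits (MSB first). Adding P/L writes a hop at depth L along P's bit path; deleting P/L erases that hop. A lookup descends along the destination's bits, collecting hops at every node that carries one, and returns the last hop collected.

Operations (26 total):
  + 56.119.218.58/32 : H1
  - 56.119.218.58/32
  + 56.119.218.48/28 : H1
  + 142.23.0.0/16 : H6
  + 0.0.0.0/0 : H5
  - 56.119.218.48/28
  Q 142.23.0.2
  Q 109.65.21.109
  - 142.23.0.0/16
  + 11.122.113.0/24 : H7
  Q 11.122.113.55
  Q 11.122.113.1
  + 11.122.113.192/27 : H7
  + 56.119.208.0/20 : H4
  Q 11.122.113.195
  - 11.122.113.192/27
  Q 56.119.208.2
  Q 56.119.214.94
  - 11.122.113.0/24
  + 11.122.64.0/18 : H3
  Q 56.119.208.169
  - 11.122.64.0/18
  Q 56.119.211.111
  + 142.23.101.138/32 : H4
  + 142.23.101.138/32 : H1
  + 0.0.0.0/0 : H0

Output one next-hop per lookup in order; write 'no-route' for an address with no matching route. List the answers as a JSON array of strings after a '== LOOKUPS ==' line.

Trace:
  + 56.119.218.58/32 (H1) depth=32
  del 56.119.218.58/32 (clear depth 32)
  + 56.119.218.48/28 (H1) depth=28
  + 142.23.0.0/16 (H6) depth=16
  + 0.0.0.0/0 (H5) depth=0
  del 56.119.218.48/28 (clear depth 28)
  Q 142.23.0.2: descend 1000111000010111 ; hops seen [H5,H6] ; pick H6
  Q 109.65.21.109: descend 0 ; hops seen [H5] ; pick H5
  del 142.23.0.0/16 (clear depth 16)
  + 11.122.113.0/24 (H7) depth=24
  Q 11.122.113.55: descend 000010110111101001110001 ; hops seen [H5,H7] ; pick H7
  Q 11.122.113.1: descend 000010110111101001110001 ; hops seen [H5,H7] ; pick H7
  + 11.122.113.192/27 (H7) depth=27
  + 56.119.208.0/20 (H4) depth=20
  Q 11.122.113.195: descend 000010110111101001110001110 ; hops seen [H5,H7,H7] ; pick H7
  del 11.122.113.192/27 (clear depth 27)
  Q 56.119.208.2: descend 00111000011101111101 ; hops seen [H5,H4] ; pick H4
  Q 56.119.214.94: descend 00111000011101111101 ; hops seen [H5,H4] ; pick H4
  del 11.122.113.0/24 (clear depth 24)
  + 11.122.64.0/18 (H3) depth=18
  Q 56.119.208.169: descend 00111000011101111101 ; hops seen [H5,H4] ; pick H4
  del 11.122.64.0/18 (clear depth 18)
  Q 56.119.211.111: descend 00111000011101111101 ; hops seen [H5,H4] ; pick H4
  + 142.23.101.138/32 (H4) depth=32
  + 142.23.101.138/32 (H1) depth=32
  + 0.0.0.0/0 (H0) depth=0

== LOOKUPS ==
["H6","H5","H7","H7","H7","H4","H4","H4","H4"]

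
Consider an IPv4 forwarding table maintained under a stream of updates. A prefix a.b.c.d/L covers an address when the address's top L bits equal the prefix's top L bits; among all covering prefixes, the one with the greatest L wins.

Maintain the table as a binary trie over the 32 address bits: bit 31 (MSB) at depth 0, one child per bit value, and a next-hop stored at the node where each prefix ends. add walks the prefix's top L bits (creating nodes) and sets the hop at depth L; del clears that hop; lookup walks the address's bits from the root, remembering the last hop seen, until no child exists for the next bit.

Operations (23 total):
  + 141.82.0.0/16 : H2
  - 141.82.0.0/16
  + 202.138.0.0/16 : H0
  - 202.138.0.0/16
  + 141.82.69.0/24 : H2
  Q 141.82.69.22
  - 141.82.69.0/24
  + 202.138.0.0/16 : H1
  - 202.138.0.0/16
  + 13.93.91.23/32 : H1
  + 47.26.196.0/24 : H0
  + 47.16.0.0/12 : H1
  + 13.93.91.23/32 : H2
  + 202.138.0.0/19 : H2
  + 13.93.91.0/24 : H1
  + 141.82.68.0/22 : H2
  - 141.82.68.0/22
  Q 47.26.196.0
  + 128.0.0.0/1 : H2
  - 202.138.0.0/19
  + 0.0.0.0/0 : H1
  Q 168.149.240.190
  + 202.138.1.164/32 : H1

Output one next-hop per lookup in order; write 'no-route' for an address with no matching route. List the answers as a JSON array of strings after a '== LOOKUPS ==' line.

Apply in order:
  add 141.82.0.0/16 -> H2 at depth 16
  - 141.82.0.0/16 clear@16
  add 202.138.0.0/16 -> H0 at depth 16
  - 202.138.0.0/16 clear@16
  add 141.82.69.0/24 -> H2 at depth 24
  ? 141.82.69.22  path d0:-→d1:-→d2:-→d3:-→d4:-→d5:-→d6:-→d7:-→d8:-→d9:-→d10:-→d11:-→d12:-→d13:-→d14:-→d15:-→d16:-→d17:-→d18:-→d19:-→d20:-→d21:-→d22:-→d23:-→d24:H2  best=H2
  - 141.82.69.0/24 clear@24
  add 202.138.0.0/16 -> H1 at depth 16
  - 202.138.0.0/16 clear@16
  add 13.93.91.23/32 -> H1 at depth 32
  add 47.26.196.0/24 -> H0 at depth 24
  add 47.16.0.0/12 -> H1 at depth 12
  add 13.93.91.23/32 -> H2 at depth 32
  add 202.138.0.0/19 -> H2 at depth 19
  add 13.93.91.0/24 -> H1 at depth 24
  add 141.82.68.0/22 -> H2 at depth 22
  - 141.82.68.0/22 clear@22
  ? 47.26.196.0  path d0:-→d1:-→d2:-→d3:-→d4:-→d5:-→d6:-→d7:-→d8:-→d9:-→d10:-→d11:-→d12:H1→d13:-→d14:-→d15:-→d16:-→d17:-→d18:-→d19:-→d20:-→d21:-→d22:-→d23:-→d24:H0  best=H0
  add 128.0.0.0/1 -> H2 at depth 1
  - 202.138.0.0/19 clear@19
  add 0.0.0.0/0 -> H1 at depth 0
  ? 168.149.240.190  path d0:H1→d1:H2→d2:-  best=H2
  add 202.138.1.164/32 -> H1 at depth 32

== LOOKUPS ==
["H2","H0","H2"]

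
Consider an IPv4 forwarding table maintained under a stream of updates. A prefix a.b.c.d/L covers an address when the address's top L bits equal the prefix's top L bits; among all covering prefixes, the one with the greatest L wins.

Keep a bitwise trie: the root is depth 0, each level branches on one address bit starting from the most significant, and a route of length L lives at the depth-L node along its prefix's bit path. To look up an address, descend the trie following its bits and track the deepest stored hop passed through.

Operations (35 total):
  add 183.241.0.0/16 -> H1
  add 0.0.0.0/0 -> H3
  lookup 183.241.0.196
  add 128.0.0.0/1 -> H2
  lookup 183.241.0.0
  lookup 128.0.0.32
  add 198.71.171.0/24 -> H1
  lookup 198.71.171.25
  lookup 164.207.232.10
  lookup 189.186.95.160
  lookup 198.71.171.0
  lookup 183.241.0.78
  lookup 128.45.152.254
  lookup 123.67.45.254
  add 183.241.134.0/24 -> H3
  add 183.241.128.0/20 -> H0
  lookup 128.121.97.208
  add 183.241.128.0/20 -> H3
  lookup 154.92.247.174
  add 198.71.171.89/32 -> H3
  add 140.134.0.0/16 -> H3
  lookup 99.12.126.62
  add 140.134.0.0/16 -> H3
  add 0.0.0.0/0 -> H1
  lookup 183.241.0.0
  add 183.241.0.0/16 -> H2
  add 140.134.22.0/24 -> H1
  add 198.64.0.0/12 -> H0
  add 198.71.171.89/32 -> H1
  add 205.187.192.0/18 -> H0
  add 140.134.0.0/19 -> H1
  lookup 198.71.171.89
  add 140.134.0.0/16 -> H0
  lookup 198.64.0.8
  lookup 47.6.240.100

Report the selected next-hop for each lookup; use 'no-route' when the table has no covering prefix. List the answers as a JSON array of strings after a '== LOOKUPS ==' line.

Trace:
  add 183.241.0.0/16 -> H1 at depth 16
  add 0.0.0.0/0 -> H3 at depth 0
  ? 183.241.0.196  path d0:H3→d1:-→d2:-→d3:-→d4:-→d5:-→d6:-→d7:-→d8:-→d9:-→d10:-→d11:-→d12:-→d13:-→d14:-→d15:-→d16:H1  best=H1
  add 128.0.0.0/1 -> H2 at depth 1
  ? 183.241.0.0  path d0:H3→d1:H2→d2:-→d3:-→d4:-→d5:-→d6:-→d7:-→d8:-→d9:-→d10:-→d11:-→d12:-→d13:-→d14:-→d15:-→d16:H1  best=H1
  ? 128.0.0.32  path d0:H3→d1:H2→d2:-  best=H2
  add 198.71.171.0/24 -> H1 at depth 24
  ? 198.71.171.25  path d0:H3→d1:H2→d2:-→d3:-→d4:-→d5:-→d6:-→d7:-→d8:-→d9:-→d10:-→d11:-→d12:-→d13:-→d14:-→d15:-→d16:-→d17:-→d18:-→d19:-→d20:-→d21:-→d22:-→d23:-→d24:H1  best=H1
  ? 164.207.232.10  path d0:H3→d1:H2→d2:-→d3:-  best=H2
  ? 189.186.95.160  path d0:H3→d1:H2→d2:-→d3:-→d4:-  best=H2
  ? 198.71.171.0  path d0:H3→d1:H2→d2:-→d3:-→d4:-→d5:-→d6:-→d7:-→d8:-→d9:-→d10:-→d11:-→d12:-→d13:-→d14:-→d15:-→d16:-→d17:-→d18:-→d19:-→d20:-→d21:-→d22:-→d23:-→d24:H1  best=H1
  ? 183.241.0.78  path d0:H3→d1:H2→d2:-→d3:-→d4:-→d5:-→d6:-→d7:-→d8:-→d9:-→d10:-→d11:-→d12:-→d13:-→d14:-→d15:-→d16:H1  best=H1
  ? 128.45.152.254  path d0:H3→d1:H2→d2:-  best=H2
  ? 123.67.45.254  path d0:H3  best=H3
  add 183.241.134.0/24 -> H3 at depth 24
  add 183.241.128.0/20 -> H0 at depth 20
  ? 128.121.97.208  path d0:H3→d1:H2→d2:-  best=H2
  add 183.241.128.0/20 -> H3 at depth 20
  ? 154.92.247.174  path d0:H3→d1:H2→d2:-  best=H2
  add 198.71.171.89/32 -> H3 at depth 32
  add 140.134.0.0/16 -> H3 at depth 16
  ? 99.12.126.62  path d0:H3  best=H3
  add 140.134.0.0/16 -> H3 at depth 16
  add 0.0.0.0/0 -> H1 at depth 0
  ? 183.241.0.0  path d0:H1→d1:H2→d2:-→d3:-→d4:-→d5:-→d6:-→d7:-→d8:-→d9:-→d10:-→d11:-→d12:-→d13:-→d14:-→d15:-→d16:H1  best=H1
  add 183.241.0.0/16 -> H2 at depth 16
  add 140.134.22.0/24 -> H1 at depth 24
  add 198.64.0.0/12 -> H0 at depth 12
  add 198.71.171.89/32 -> H1 at depth 32
  add 205.187.192.0/18 -> H0 at depth 18
  add 140.134.0.0/19 -> H1 at depth 19
  ? 198.71.171.89  path d0:H1→d1:H2→d2:-→d3:-→d4:-→d5:-→d6:-→d7:-→d8:-→d9:-→d10:-→d11:-→d12:H0→d13:-→d14:-→d15:-→d16:-→d17:-→d18:-→d19:-→d20:-→d21:-→d22:-→d23:-→d24:H1→d25:-→d26:-→d27:-→d28:-→d29:-→d30:-→d31:-→d32:H1  best=H1
  add 140.134.0.0/16 -> H0 at depth 16
  ? 198.64.0.8  path d0:H1→d1:H2→d2:-→d3:-→d4:-→d5:-→d6:-→d7:-→d8:-→d9:-→d10:-→d11:-→d12:H0→d13:-  best=H0
  ? 47.6.240.100  path d0:H1  best=H1

== LOOKUPS ==
["H1","H1","H2","H1","H2","H2","H1","H1","H2","H3","H2","H2","H3","H1","H1","H0","H1"]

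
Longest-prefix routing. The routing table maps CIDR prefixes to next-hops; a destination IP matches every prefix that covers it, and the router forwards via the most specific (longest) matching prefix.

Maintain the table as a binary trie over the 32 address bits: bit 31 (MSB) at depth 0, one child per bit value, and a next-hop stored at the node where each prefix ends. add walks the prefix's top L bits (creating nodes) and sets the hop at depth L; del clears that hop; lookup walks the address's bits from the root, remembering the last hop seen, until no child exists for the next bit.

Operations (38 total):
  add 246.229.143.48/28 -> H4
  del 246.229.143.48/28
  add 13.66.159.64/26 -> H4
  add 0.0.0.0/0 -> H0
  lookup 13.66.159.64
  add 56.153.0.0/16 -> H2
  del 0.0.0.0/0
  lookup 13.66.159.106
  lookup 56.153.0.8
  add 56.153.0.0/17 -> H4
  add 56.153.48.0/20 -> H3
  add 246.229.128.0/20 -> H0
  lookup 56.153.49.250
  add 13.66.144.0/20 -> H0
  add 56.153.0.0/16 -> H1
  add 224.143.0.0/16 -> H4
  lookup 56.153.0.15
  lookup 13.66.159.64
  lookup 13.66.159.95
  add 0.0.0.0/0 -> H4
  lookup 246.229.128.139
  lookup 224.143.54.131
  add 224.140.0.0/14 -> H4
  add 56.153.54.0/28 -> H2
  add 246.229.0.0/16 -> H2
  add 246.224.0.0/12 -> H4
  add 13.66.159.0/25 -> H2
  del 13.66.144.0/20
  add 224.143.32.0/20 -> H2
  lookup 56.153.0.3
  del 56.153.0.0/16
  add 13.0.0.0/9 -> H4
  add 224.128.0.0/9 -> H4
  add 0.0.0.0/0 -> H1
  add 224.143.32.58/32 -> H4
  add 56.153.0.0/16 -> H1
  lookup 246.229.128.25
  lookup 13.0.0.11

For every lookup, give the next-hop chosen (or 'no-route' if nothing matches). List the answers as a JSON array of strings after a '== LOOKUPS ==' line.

Process each operation:
  add 246.229.143.48/28 -> H4 at depth 28
  del 246.229.143.48/28 (clear depth 28)
  add 13.66.159.64/26 -> H4 at depth 26
  add 0.0.0.0/0 -> H0 at depth 0
  ? 13.66.159.64  path d0:H0→d1:-→d2:-→d3:-→d4:-→d5:-→d6:-→d7:-→d8:-→d9:-→d10:-→d11:-→d12:-→d13:-→d14:-→d15:-→d16:-→d17:-→d18:-→d19:-→d20:-→d21:-→d22:-→d23:-→d24:-→d25:-→d26:H4  best=H4
  add 56.153.0.0/16 -> H2 at depth 16
  del 0.0.0.0/0 (clear depth 0)
  ? 13.66.159.106  path d0:-→d1:-→d2:-→d3:-→d4:-→d5:-→d6:-→d7:-→d8:-→d9:-→d10:-→d11:-→d12:-→d13:-→d14:-→d15:-→d16:-→d17:-→d18:-→d19:-→d20:-→d21:-→d22:-→d23:-→d24:-→d25:-→d26:H4  best=H4
  ? 56.153.0.8  path d0:-→d1:-→d2:-→d3:-→d4:-→d5:-→d6:-→d7:-→d8:-→d9:-→d10:-→d11:-→d12:-→d13:-→d14:-→d15:-→d16:H2  best=H2
  add 56.153.0.0/17 -> H4 at depth 17
  add 56.153.48.0/20 -> H3 at depth 20
  add 246.229.128.0/20 -> H0 at depth 20
  ? 56.153.49.250  path d0:-→d1:-→d2:-→d3:-→d4:-→d5:-→d6:-→d7:-→d8:-→d9:-→d10:-→d11:-→d12:-→d13:-→d14:-→d15:-→d16:H2→d17:H4→d18:-→d19:-→d20:H3  best=H3
  add 13.66.144.0/20 -> H0 at depth 20
  add 56.153.0.0/16 -> H1 at depth 16
  add 224.143.0.0/16 -> H4 at depth 16
  ? 56.153.0.15  path d0:-→d1:-→d2:-→d3:-→d4:-→d5:-→d6:-→d7:-→d8:-→d9:-→d10:-→d11:-→d12:-→d13:-→d14:-→d15:-→d16:H1→d17:H4→d18:-  best=H4
  ? 13.66.159.64  path d0:-→d1:-→d2:-→d3:-→d4:-→d5:-→d6:-→d7:-→d8:-→d9:-→d10:-→d11:-→d12:-→d13:-→d14:-→d15:-→d16:-→d17:-→d18:-→d19:-→d20:H0→d21:-→d22:-→d23:-→d24:-→d25:-→d26:H4  best=H4
  ? 13.66.159.95  path d0:-→d1:-→d2:-→d3:-→d4:-→d5:-→d6:-→d7:-→d8:-→d9:-→d10:-→d11:-→d12:-→d13:-→d14:-→d15:-→d16:-→d17:-→d18:-→d19:-→d20:H0→d21:-→d22:-→d23:-→d24:-→d25:-→d26:H4  best=H4
  add 0.0.0.0/0 -> H4 at depth 0
  ? 246.229.128.139  path d0:H4→d1:-→d2:-→d3:-→d4:-→d5:-→d6:-→d7:-→d8:-→d9:-→d10:-→d11:-→d12:-→d13:-→d14:-→d15:-→d16:-→d17:-→d18:-→d19:-→d20:H0  best=H0
  ? 224.143.54.131  path d0:H4→d1:-→d2:-→d3:-→d4:-→d5:-→d6:-→d7:-→d8:-→d9:-→d10:-→d11:-→d12:-→d13:-→d14:-→d15:-→d16:H4  best=H4
  add 224.140.0.0/14 -> H4 at depth 14
  add 56.153.54.0/28 -> H2 at depth 28
  add 246.229.0.0/16 -> H2 at depth 16
  add 246.224.0.0/12 -> H4 at depth 12
  add 13.66.159.0/25 -> H2 at depth 25
  del 13.66.144.0/20 (clear depth 20)
  add 224.143.32.0/20 -> H2 at depth 20
  ? 56.153.0.3  path d0:H4→d1:-→d2:-→d3:-→d4:-→d5:-→d6:-→d7:-→d8:-→d9:-→d10:-→d11:-→d12:-→d13:-→d14:-→d15:-→d16:H1→d17:H4→d18:-  best=H4
  del 56.153.0.0/16 (clear depth 16)
  add 13.0.0.0/9 -> H4 at depth 9
  add 224.128.0.0/9 -> H4 at depth 9
  add 0.0.0.0/0 -> H1 at depth 0
  add 224.143.32.58/32 -> H4 at depth 32
  add 56.153.0.0/16 -> H1 at depth 16
  ? 246.229.128.25  path d0:H1→d1:-→d2:-→d3:-→d4:-→d5:-→d6:-→d7:-→d8:-→d9:-→d10:-→d11:-→d12:H4→d13:-→d14:-→d15:-→d16:H2→d17:-→d18:-→d19:-→d20:H0  best=H0
  ? 13.0.0.11  path d0:H1→d1:-→d2:-→d3:-→d4:-→d5:-→d6:-→d7:-→d8:-→d9:H4  best=H4

== LOOKUPS ==
["H4","H4","H2","H3","H4","H4","H4","H0","H4","H4","H0","H4"]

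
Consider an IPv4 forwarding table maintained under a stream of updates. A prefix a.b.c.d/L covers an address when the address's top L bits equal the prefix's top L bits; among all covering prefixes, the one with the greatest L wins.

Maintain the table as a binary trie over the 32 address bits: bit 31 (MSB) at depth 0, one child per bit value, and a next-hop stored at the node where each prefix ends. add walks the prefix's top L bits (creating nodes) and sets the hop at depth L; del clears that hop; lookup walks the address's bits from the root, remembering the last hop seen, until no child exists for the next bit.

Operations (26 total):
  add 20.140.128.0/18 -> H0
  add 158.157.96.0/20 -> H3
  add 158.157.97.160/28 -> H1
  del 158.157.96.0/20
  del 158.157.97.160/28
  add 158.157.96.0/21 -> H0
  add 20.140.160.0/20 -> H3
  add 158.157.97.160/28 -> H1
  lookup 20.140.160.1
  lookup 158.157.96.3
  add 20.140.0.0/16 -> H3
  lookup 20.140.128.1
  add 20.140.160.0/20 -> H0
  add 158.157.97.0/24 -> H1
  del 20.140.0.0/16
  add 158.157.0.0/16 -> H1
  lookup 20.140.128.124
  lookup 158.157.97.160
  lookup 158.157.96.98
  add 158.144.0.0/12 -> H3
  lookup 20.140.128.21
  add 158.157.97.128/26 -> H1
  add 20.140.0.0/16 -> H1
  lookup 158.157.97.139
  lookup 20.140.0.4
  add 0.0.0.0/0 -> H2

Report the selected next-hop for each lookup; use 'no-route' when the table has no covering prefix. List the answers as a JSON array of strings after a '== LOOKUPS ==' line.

Trace:
  + 20.140.128.0/18 (H0) depth=18
  + 158.157.96.0/20 (H3) depth=20
  + 158.157.97.160/28 (H1) depth=28
  - 158.157.96.0/20 clear@20
  - 158.157.97.160/28 clear@28
  + 158.157.96.0/21 (H0) depth=21
  + 20.140.160.0/20 (H3) depth=20
  + 158.157.97.160/28 (H1) depth=28
  ? 20.140.160.1  path d0:-→d1:-→d2:-→d3:-→d4:-→d5:-→d6:-→d7:-→d8:-→d9:-→d10:-→d11:-→d12:-→d13:-→d14:-→d15:-→d16:-→d17:-→d18:H0→d19:-→d20:H3  best=H3
  ? 158.157.96.3  path d0:-→d1:-→d2:-→d3:-→d4:-→d5:-→d6:-→d7:-→d8:-→d9:-→d10:-→d11:-→d12:-→d13:-→d14:-→d15:-→d16:-→d17:-→d18:-→d19:-→d20:-→d21:H0→d22:-→d23:-  best=H0
  + 20.140.0.0/16 (H3) depth=16
  ? 20.140.128.1  path d0:-→d1:-→d2:-→d3:-→d4:-→d5:-→d6:-→d7:-→d8:-→d9:-→d10:-→d11:-→d12:-→d13:-→d14:-→d15:-→d16:H3→d17:-→d18:H0  best=H0
  + 20.140.160.0/20 (H0) depth=20
  + 158.157.97.0/24 (H1) depth=24
  - 20.140.0.0/16 clear@16
  + 158.157.0.0/16 (H1) depth=16
  ? 20.140.128.124  path d0:-→d1:-→d2:-→d3:-→d4:-→d5:-→d6:-→d7:-→d8:-→d9:-→d10:-→d11:-→d12:-→d13:-→d14:-→d15:-→d16:-→d17:-→d18:H0  best=H0
  ? 158.157.97.160  path d0:-→d1:-→d2:-→d3:-→d4:-→d5:-→d6:-→d7:-→d8:-→d9:-→d10:-→d11:-→d12:-→d13:-→d14:-→d15:-→d16:H1→d17:-→d18:-→d19:-→d20:-→d21:H0→d22:-→d23:-→d24:H1→d25:-→d26:-→d27:-→d28:H1  best=H1
  ? 158.157.96.98  path d0:-→d1:-→d2:-→d3:-→d4:-→d5:-→d6:-→d7:-→d8:-→d9:-→d10:-→d11:-→d12:-→d13:-→d14:-→d15:-→d16:H1→d17:-→d18:-→d19:-→d20:-→d21:H0→d22:-→d23:-  best=H0
  + 158.144.0.0/12 (H3) depth=12
  ? 20.140.128.21  path d0:-→d1:-→d2:-→d3:-→d4:-→d5:-→d6:-→d7:-→d8:-→d9:-→d10:-→d11:-→d12:-→d13:-→d14:-→d15:-→d16:-→d17:-→d18:H0  best=H0
  + 158.157.97.128/26 (H1) depth=26
  + 20.140.0.0/16 (H1) depth=16
  ? 158.157.97.139  path d0:-→d1:-→d2:-→d3:-→d4:-→d5:-→d6:-→d7:-→d8:-→d9:-→d10:-→d11:-→d12:H3→d13:-→d14:-→d15:-→d16:H1→d17:-→d18:-→d19:-→d20:-→d21:H0→d22:-→d23:-→d24:H1→d25:-→d26:H1  best=H1
  ? 20.140.0.4  path d0:-→d1:-→d2:-→d3:-→d4:-→d5:-→d6:-→d7:-→d8:-→d9:-→d10:-→d11:-→d12:-→d13:-→d14:-→d15:-→d16:H1  best=H1
  + 0.0.0.0/0 (H2) depth=0

== LOOKUPS ==
["H3","H0","H0","H0","H1","H0","H0","H1","H1"]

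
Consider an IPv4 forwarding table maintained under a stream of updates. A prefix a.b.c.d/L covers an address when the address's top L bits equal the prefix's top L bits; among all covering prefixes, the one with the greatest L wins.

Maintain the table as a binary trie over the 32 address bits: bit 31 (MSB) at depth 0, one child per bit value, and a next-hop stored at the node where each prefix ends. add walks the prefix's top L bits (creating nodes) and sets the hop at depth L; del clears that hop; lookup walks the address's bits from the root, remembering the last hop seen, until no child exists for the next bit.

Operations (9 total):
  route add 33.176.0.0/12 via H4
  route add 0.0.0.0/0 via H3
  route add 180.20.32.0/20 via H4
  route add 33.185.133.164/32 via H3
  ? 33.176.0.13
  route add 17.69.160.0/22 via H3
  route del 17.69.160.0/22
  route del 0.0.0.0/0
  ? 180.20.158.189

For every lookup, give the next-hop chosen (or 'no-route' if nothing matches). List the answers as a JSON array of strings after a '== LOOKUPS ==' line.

Process each operation:
  add 33.176.0.0/12 -> H4 at depth 12
  add 0.0.0.0/0 -> H3 at depth 0
  add 180.20.32.0/20 -> H4 at depth 20
  add 33.185.133.164/32 -> H3 at depth 32
  ? 33.176.0.13  path d0:H3→d1:-→d2:-→d3:-→d4:-→d5:-→d6:-→d7:-→d8:-→d9:-→d10:-→d11:-→d12:H4  best=H4
  add 17.69.160.0/22 -> H3 at depth 22
  - 17.69.160.0/22 clear@22
  - 0.0.0.0/0 clear@0
  ? 180.20.158.189  path d0:-→d1:-→d2:-→d3:-→d4:-→d5:-→d6:-→d7:-→d8:-→d9:-→d10:-→d11:-→d12:-→d13:-→d14:-→d15:-→d16:-  best=no-route

== LOOKUPS ==
["H4","no-route"]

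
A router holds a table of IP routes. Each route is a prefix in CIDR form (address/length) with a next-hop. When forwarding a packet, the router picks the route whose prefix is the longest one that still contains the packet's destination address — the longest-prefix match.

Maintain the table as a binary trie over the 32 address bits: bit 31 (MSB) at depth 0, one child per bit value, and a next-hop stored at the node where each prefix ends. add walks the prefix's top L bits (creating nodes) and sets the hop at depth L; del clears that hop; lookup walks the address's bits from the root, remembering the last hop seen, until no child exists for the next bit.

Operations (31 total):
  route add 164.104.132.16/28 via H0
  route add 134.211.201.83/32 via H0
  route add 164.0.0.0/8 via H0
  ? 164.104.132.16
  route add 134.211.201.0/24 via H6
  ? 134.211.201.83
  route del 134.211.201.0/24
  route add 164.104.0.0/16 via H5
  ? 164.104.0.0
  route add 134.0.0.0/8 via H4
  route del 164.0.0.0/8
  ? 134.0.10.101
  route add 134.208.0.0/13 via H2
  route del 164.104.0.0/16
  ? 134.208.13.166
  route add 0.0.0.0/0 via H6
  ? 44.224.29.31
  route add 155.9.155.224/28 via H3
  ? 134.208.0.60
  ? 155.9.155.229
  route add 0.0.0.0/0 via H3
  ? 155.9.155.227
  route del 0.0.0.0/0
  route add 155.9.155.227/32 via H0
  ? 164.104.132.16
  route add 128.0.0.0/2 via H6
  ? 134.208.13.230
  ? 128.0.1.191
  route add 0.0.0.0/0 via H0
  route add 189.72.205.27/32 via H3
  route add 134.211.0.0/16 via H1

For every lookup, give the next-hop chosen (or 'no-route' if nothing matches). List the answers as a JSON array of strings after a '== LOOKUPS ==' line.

Apply in order:
  + 164.104.132.16/28 (H0) depth=28
  + 134.211.201.83/32 (H0) depth=32
  + 164.0.0.0/8 (H0) depth=8
  lookup 164.104.132.16: bits 1010010001101000100001000001 walk d0:-→d1:-→d2:-→d3:-→d4:-→d5:-→d6:-→d7:-→d8:H0→d9:-→d10:-→d11:-→d12:-→d13:-→d14:-→d15:-→d16:-→d17:-→d18:-→d19:-→d20:-→d21:-→d22:-→d23:-→d24:-→d25:-→d26:-→d27:-→d28:H0 -> H0
  + 134.211.201.0/24 (H6) depth=24
  lookup 134.211.201.83: bits 10000110110100111100100101010011 walk d0:-→d1:-→d2:-→d3:-→d4:-→d5:-→d6:-→d7:-→d8:-→d9:-→d10:-→d11:-→d12:-→d13:-→d14:-→d15:-→d16:-→d17:-→d18:-→d19:-→d20:-→d21:-→d22:-→d23:-→d24:H6→d25:-→d26:-→d27:-→d28:-→d29:-→d30:-→d31:-→d32:H0 -> H0
  del 134.211.201.0/24 (clear depth 24)
  + 164.104.0.0/16 (H5) depth=16
  lookup 164.104.0.0: bits 1010010001101000 walk d0:-→d1:-→d2:-→d3:-→d4:-→d5:-→d6:-→d7:-→d8:H0→d9:-→d10:-→d11:-→d12:-→d13:-→d14:-→d15:-→d16:H5 -> H5
  + 134.0.0.0/8 (H4) depth=8
  del 164.0.0.0/8 (clear depth 8)
  lookup 134.0.10.101: bits 10000110 walk d0:-→d1:-→d2:-→d3:-→d4:-→d5:-→d6:-→d7:-→d8:H4 -> H4
  + 134.208.0.0/13 (H2) depth=13
  del 164.104.0.0/16 (clear depth 16)
  lookup 134.208.13.166: bits 10000110110100 walk d0:-→d1:-→d2:-→d3:-→d4:-→d5:-→d6:-→d7:-→d8:H4→d9:-→d10:-→d11:-→d12:-→d13:H2→d14:- -> H2
  + 0.0.0.0/0 (H6) depth=0
  lookup 44.224.29.31: bits ε walk d0:H6 -> H6
  + 155.9.155.224/28 (H3) depth=28
  lookup 134.208.0.60: bits 10000110110100 walk d0:H6→d1:-→d2:-→d3:-→d4:-→d5:-→d6:-→d7:-→d8:H4→d9:-→d10:-→d11:-→d12:-→d13:H2→d14:- -> H2
  lookup 155.9.155.229: bits 1001101100001001100110111110 walk d0:H6→d1:-→d2:-→d3:-→d4:-→d5:-→d6:-→d7:-→d8:-→d9:-→d10:-→d11:-→d12:-→d13:-→d14:-→d15:-→d16:-→d17:-→d18:-→d19:-→d20:-→d21:-→d22:-→d23:-→d24:-→d25:-→d26:-→d27:-→d28:H3 -> H3
  + 0.0.0.0/0 (H3) depth=0
  lookup 155.9.155.227: bits 1001101100001001100110111110 walk d0:H3→d1:-→d2:-→d3:-→d4:-→d5:-→d6:-→d7:-→d8:-→d9:-→d10:-→d11:-→d12:-→d13:-→d14:-→d15:-→d16:-→d17:-→d18:-→d19:-→d20:-→d21:-→d22:-→d23:-→d24:-→d25:-→d26:-→d27:-→d28:H3 -> H3
  del 0.0.0.0/0 (clear depth 0)
  + 155.9.155.227/32 (H0) depth=32
  lookup 164.104.132.16: bits 1010010001101000100001000001 walk d0:-→d1:-→d2:-→d3:-→d4:-→d5:-→d6:-→d7:-→d8:-→d9:-→d10:-→d11:-→d12:-→d13:-→d14:-→d15:-→d16:-→d17:-→d18:-→d19:-→d20:-→d21:-→d22:-→d23:-→d24:-→d25:-→d26:-→d27:-→d28:H0 -> H0
  + 128.0.0.0/2 (H6) depth=2
  lookup 134.208.13.230: bits 10000110110100 walk d0:-→d1:-→d2:H6→d3:-→d4:-→d5:-→d6:-→d7:-→d8:H4→d9:-→d10:-→d11:-→d12:-→d13:H2→d14:- -> H2
  lookup 128.0.1.191: bits 10000 walk d0:-→d1:-→d2:H6→d3:-→d4:-→d5:- -> H6
  + 0.0.0.0/0 (H0) depth=0
  + 189.72.205.27/32 (H3) depth=32
  + 134.211.0.0/16 (H1) depth=16

== LOOKUPS ==
["H0","H0","H5","H4","H2","H6","H2","H3","H3","H0","H2","H6"]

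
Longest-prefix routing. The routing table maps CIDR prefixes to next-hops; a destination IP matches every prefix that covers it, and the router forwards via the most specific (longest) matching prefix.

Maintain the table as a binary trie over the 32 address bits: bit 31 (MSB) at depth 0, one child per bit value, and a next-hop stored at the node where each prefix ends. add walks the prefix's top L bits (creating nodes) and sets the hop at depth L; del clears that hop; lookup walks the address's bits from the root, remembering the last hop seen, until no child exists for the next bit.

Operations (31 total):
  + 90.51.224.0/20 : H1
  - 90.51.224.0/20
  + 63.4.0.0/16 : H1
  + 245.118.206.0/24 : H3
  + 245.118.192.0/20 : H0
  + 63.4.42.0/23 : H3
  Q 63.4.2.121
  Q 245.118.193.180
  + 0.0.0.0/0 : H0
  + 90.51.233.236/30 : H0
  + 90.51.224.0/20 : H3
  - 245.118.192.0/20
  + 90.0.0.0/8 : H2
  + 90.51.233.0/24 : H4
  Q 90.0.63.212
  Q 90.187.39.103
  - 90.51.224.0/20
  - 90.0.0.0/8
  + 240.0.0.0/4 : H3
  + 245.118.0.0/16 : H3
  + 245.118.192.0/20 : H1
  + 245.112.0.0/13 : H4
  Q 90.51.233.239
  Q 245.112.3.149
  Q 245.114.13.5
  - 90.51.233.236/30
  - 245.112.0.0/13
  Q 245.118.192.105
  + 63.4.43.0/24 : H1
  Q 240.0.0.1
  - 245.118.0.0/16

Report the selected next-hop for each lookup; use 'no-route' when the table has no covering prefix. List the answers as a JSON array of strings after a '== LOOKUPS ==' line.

Apply in order:
  add 90.51.224.0/20 -> H1 at depth 20
  - 90.51.224.0/20 clear@20
  add 63.4.0.0/16 -> H1 at depth 16
  add 245.118.206.0/24 -> H3 at depth 24
  add 245.118.192.0/20 -> H0 at depth 20
  add 63.4.42.0/23 -> H3 at depth 23
  lookup 63.4.2.121: bits 001111110000010000 walk d0:-→d1:-→d2:-→d3:-→d4:-→d5:-→d6:-→d7:-→d8:-→d9:-→d10:-→d11:-→d12:-→d13:-→d14:-→d15:-→d16:H1→d17:-→d18:- -> H1
  lookup 245.118.193.180: bits 11110101011101101100 walk d0:-→d1:-→d2:-→d3:-→d4:-→d5:-→d6:-→d7:-→d8:-→d9:-→d10:-→d11:-→d12:-→d13:-→d14:-→d15:-→d16:-→d17:-→d18:-→d19:-→d20:H0 -> H0
  add 0.0.0.0/0 -> H0 at depth 0
  add 90.51.233.236/30 -> H0 at depth 30
  add 90.51.224.0/20 -> H3 at depth 20
  - 245.118.192.0/20 clear@20
  add 90.0.0.0/8 -> H2 at depth 8
  add 90.51.233.0/24 -> H4 at depth 24
  lookup 90.0.63.212: bits 0101101000 walk d0:H0→d1:-→d2:-→d3:-→d4:-→d5:-→d6:-→d7:-→d8:H2→d9:-→d10:- -> H2
  lookup 90.187.39.103: bits 01011010 walk d0:H0→d1:-→d2:-→d3:-→d4:-→d5:-→d6:-→d7:-→d8:H2 -> H2
  - 90.51.224.0/20 clear@20
  - 90.0.0.0/8 clear@8
  add 240.0.0.0/4 -> H3 at depth 4
  add 245.118.0.0/16 -> H3 at depth 16
  add 245.118.192.0/20 -> H1 at depth 20
  add 245.112.0.0/13 -> H4 at depth 13
  lookup 90.51.233.239: bits 010110100011001111101001111011 walk d0:H0→d1:-→d2:-→d3:-→d4:-→d5:-→d6:-→d7:-→d8:-→d9:-→d10:-→d11:-→d12:-→d13:-→d14:-→d15:-→d16:-→d17:-→d18:-→d19:-→d20:-→d21:-→d22:-→d23:-→d24:H4→d25:-→d26:-→d27:-→d28:-→d29:-→d30:H0 -> H0
  lookup 245.112.3.149: bits 1111010101110 walk d0:H0→d1:-→d2:-→d3:-→d4:H3→d5:-→d6:-→d7:-→d8:-→d9:-→d10:-→d11:-→d12:-→d13:H4 -> H4
  lookup 245.114.13.5: bits 1111010101110 walk d0:H0→d1:-→d2:-→d3:-→d4:H3→d5:-→d6:-→d7:-→d8:-→d9:-→d10:-→d11:-→d12:-→d13:H4 -> H4
  - 90.51.233.236/30 clear@30
  - 245.112.0.0/13 clear@13
  lookup 245.118.192.105: bits 11110101011101101100 walk d0:H0→d1:-→d2:-→d3:-→d4:H3→d5:-→d6:-→d7:-→d8:-→d9:-→d10:-→d11:-→d12:-→d13:-→d14:-→d15:-→d16:H3→d17:-→d18:-→d19:-→d20:H1 -> H1
  add 63.4.43.0/24 -> H1 at depth 24
  lookup 240.0.0.1: bits 11110 walk d0:H0→d1:-→d2:-→d3:-→d4:H3→d5:- -> H3
  - 245.118.0.0/16 clear@16

== LOOKUPS ==
["H1","H0","H2","H2","H0","H4","H4","H1","H3"]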